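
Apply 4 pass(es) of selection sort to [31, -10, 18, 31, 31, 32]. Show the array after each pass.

Pass 1: Select minimum -10 at index 1, swap -> [-10, 31, 18, 31, 31, 32]
Pass 2: Select minimum 18 at index 2, swap -> [-10, 18, 31, 31, 31, 32]
Pass 3: Select minimum 31 at index 2, swap -> [-10, 18, 31, 31, 31, 32]
Pass 4: Select minimum 31 at index 3, swap -> [-10, 18, 31, 31, 31, 32]


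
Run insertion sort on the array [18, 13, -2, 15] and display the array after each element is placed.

First element 18 is already 'sorted'
Insert 13: shifted 1 elements -> [13, 18, -2, 15]
Insert -2: shifted 2 elements -> [-2, 13, 18, 15]
Insert 15: shifted 1 elements -> [-2, 13, 15, 18]


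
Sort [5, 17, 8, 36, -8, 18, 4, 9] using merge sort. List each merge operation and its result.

Divide and conquer:
  Merge [5] + [17] -> [5, 17]
  Merge [8] + [36] -> [8, 36]
  Merge [5, 17] + [8, 36] -> [5, 8, 17, 36]
  Merge [-8] + [18] -> [-8, 18]
  Merge [4] + [9] -> [4, 9]
  Merge [-8, 18] + [4, 9] -> [-8, 4, 9, 18]
  Merge [5, 8, 17, 36] + [-8, 4, 9, 18] -> [-8, 4, 5, 8, 9, 17, 18, 36]


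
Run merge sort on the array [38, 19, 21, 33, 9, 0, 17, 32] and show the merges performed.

Divide and conquer:
  Merge [38] + [19] -> [19, 38]
  Merge [21] + [33] -> [21, 33]
  Merge [19, 38] + [21, 33] -> [19, 21, 33, 38]
  Merge [9] + [0] -> [0, 9]
  Merge [17] + [32] -> [17, 32]
  Merge [0, 9] + [17, 32] -> [0, 9, 17, 32]
  Merge [19, 21, 33, 38] + [0, 9, 17, 32] -> [0, 9, 17, 19, 21, 32, 33, 38]


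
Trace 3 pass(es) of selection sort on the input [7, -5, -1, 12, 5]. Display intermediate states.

Pass 1: Select minimum -5 at index 1, swap -> [-5, 7, -1, 12, 5]
Pass 2: Select minimum -1 at index 2, swap -> [-5, -1, 7, 12, 5]
Pass 3: Select minimum 5 at index 4, swap -> [-5, -1, 5, 12, 7]


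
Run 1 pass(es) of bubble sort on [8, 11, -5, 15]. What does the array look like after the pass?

After pass 1: [8, -5, 11, 15] (1 swaps)
Total swaps: 1


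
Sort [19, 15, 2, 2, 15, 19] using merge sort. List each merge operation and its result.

Divide and conquer:
  Merge [15] + [2] -> [2, 15]
  Merge [19] + [2, 15] -> [2, 15, 19]
  Merge [15] + [19] -> [15, 19]
  Merge [2] + [15, 19] -> [2, 15, 19]
  Merge [2, 15, 19] + [2, 15, 19] -> [2, 2, 15, 15, 19, 19]


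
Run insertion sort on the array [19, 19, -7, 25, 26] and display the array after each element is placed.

First element 19 is already 'sorted'
Insert 19: shifted 0 elements -> [19, 19, -7, 25, 26]
Insert -7: shifted 2 elements -> [-7, 19, 19, 25, 26]
Insert 25: shifted 0 elements -> [-7, 19, 19, 25, 26]
Insert 26: shifted 0 elements -> [-7, 19, 19, 25, 26]


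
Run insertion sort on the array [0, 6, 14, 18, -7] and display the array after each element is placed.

First element 0 is already 'sorted'
Insert 6: shifted 0 elements -> [0, 6, 14, 18, -7]
Insert 14: shifted 0 elements -> [0, 6, 14, 18, -7]
Insert 18: shifted 0 elements -> [0, 6, 14, 18, -7]
Insert -7: shifted 4 elements -> [-7, 0, 6, 14, 18]


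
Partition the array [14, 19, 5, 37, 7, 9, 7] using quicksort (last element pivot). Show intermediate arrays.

Partition 1: pivot=7 at index 2 -> [5, 7, 7, 37, 19, 9, 14]
Partition 2: pivot=7 at index 1 -> [5, 7, 7, 37, 19, 9, 14]
Partition 3: pivot=14 at index 4 -> [5, 7, 7, 9, 14, 37, 19]
Partition 4: pivot=19 at index 5 -> [5, 7, 7, 9, 14, 19, 37]


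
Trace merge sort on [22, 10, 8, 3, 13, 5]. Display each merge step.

Divide and conquer:
  Merge [10] + [8] -> [8, 10]
  Merge [22] + [8, 10] -> [8, 10, 22]
  Merge [13] + [5] -> [5, 13]
  Merge [3] + [5, 13] -> [3, 5, 13]
  Merge [8, 10, 22] + [3, 5, 13] -> [3, 5, 8, 10, 13, 22]


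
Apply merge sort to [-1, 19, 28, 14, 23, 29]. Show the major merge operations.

Divide and conquer:
  Merge [19] + [28] -> [19, 28]
  Merge [-1] + [19, 28] -> [-1, 19, 28]
  Merge [23] + [29] -> [23, 29]
  Merge [14] + [23, 29] -> [14, 23, 29]
  Merge [-1, 19, 28] + [14, 23, 29] -> [-1, 14, 19, 23, 28, 29]


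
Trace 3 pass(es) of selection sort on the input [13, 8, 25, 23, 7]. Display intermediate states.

Pass 1: Select minimum 7 at index 4, swap -> [7, 8, 25, 23, 13]
Pass 2: Select minimum 8 at index 1, swap -> [7, 8, 25, 23, 13]
Pass 3: Select minimum 13 at index 4, swap -> [7, 8, 13, 23, 25]


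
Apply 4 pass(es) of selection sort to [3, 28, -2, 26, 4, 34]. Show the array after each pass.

Pass 1: Select minimum -2 at index 2, swap -> [-2, 28, 3, 26, 4, 34]
Pass 2: Select minimum 3 at index 2, swap -> [-2, 3, 28, 26, 4, 34]
Pass 3: Select minimum 4 at index 4, swap -> [-2, 3, 4, 26, 28, 34]
Pass 4: Select minimum 26 at index 3, swap -> [-2, 3, 4, 26, 28, 34]


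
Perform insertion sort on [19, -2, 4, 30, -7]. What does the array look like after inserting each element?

First element 19 is already 'sorted'
Insert -2: shifted 1 elements -> [-2, 19, 4, 30, -7]
Insert 4: shifted 1 elements -> [-2, 4, 19, 30, -7]
Insert 30: shifted 0 elements -> [-2, 4, 19, 30, -7]
Insert -7: shifted 4 elements -> [-7, -2, 4, 19, 30]


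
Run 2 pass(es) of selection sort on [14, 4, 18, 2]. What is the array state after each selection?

Pass 1: Select minimum 2 at index 3, swap -> [2, 4, 18, 14]
Pass 2: Select minimum 4 at index 1, swap -> [2, 4, 18, 14]


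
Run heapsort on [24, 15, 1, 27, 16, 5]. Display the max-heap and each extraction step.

Build heap: [27, 24, 5, 15, 16, 1]
Extract 27: [24, 16, 5, 15, 1, 27]
Extract 24: [16, 15, 5, 1, 24, 27]
Extract 16: [15, 1, 5, 16, 24, 27]
Extract 15: [5, 1, 15, 16, 24, 27]
Extract 5: [1, 5, 15, 16, 24, 27]


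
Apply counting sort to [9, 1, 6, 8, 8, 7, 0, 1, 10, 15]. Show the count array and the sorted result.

Count array: [1, 2, 0, 0, 0, 0, 1, 1, 2, 1, 1, 0, 0, 0, 0, 1]
(count[i] = number of elements equal to i)
Cumulative count: [1, 3, 3, 3, 3, 3, 4, 5, 7, 8, 9, 9, 9, 9, 9, 10]
Sorted: [0, 1, 1, 6, 7, 8, 8, 9, 10, 15]


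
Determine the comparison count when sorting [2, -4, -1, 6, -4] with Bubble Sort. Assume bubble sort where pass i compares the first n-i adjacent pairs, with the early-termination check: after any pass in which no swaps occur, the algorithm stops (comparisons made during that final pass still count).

Pass 1: compare adjacent pairs (0,1)..(3,4) = 4 comparison(s), 3 swap(s) -> [-4, -1, 2, -4, 6]
Pass 2: compare adjacent pairs (0,1)..(2,3) = 3 comparison(s), 1 swap(s) -> [-4, -1, -4, 2, 6]
Pass 3: compare adjacent pairs (0,1)..(1,2) = 2 comparison(s), 1 swap(s) -> [-4, -4, -1, 2, 6]
Pass 4: compare adjacent pairs (0,1)..(0,1) = 1 comparison(s), 0 swap(s) -> [-4, -4, -1, 2, 6]
No swaps in this pass, so bubble sort stops here.
Total comparisons: 4 + 3 + 2 + 1 = 10


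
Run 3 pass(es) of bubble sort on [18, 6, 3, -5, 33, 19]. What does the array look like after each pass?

After pass 1: [6, 3, -5, 18, 19, 33] (4 swaps)
After pass 2: [3, -5, 6, 18, 19, 33] (2 swaps)
After pass 3: [-5, 3, 6, 18, 19, 33] (1 swaps)
Total swaps: 7


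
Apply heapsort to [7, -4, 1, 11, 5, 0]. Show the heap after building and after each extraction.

Build heap: [11, 7, 1, -4, 5, 0]
Extract 11: [7, 5, 1, -4, 0, 11]
Extract 7: [5, 0, 1, -4, 7, 11]
Extract 5: [1, 0, -4, 5, 7, 11]
Extract 1: [0, -4, 1, 5, 7, 11]
Extract 0: [-4, 0, 1, 5, 7, 11]


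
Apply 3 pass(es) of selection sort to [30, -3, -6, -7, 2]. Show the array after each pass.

Pass 1: Select minimum -7 at index 3, swap -> [-7, -3, -6, 30, 2]
Pass 2: Select minimum -6 at index 2, swap -> [-7, -6, -3, 30, 2]
Pass 3: Select minimum -3 at index 2, swap -> [-7, -6, -3, 30, 2]


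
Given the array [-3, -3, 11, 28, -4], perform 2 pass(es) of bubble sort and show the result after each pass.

After pass 1: [-3, -3, 11, -4, 28] (1 swaps)
After pass 2: [-3, -3, -4, 11, 28] (1 swaps)
Total swaps: 2


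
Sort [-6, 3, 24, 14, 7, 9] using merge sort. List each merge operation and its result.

Divide and conquer:
  Merge [3] + [24] -> [3, 24]
  Merge [-6] + [3, 24] -> [-6, 3, 24]
  Merge [7] + [9] -> [7, 9]
  Merge [14] + [7, 9] -> [7, 9, 14]
  Merge [-6, 3, 24] + [7, 9, 14] -> [-6, 3, 7, 9, 14, 24]


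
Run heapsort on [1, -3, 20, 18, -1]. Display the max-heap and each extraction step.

Build heap: [20, 18, 1, -3, -1]
Extract 20: [18, -1, 1, -3, 20]
Extract 18: [1, -1, -3, 18, 20]
Extract 1: [-1, -3, 1, 18, 20]
Extract -1: [-3, -1, 1, 18, 20]


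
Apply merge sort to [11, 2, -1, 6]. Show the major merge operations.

Divide and conquer:
  Merge [11] + [2] -> [2, 11]
  Merge [-1] + [6] -> [-1, 6]
  Merge [2, 11] + [-1, 6] -> [-1, 2, 6, 11]


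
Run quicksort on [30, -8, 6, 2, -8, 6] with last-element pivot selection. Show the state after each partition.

Partition 1: pivot=6 at index 4 -> [-8, 6, 2, -8, 6, 30]
Partition 2: pivot=-8 at index 1 -> [-8, -8, 2, 6, 6, 30]
Partition 3: pivot=6 at index 3 -> [-8, -8, 2, 6, 6, 30]


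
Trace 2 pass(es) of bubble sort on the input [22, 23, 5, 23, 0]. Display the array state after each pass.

After pass 1: [22, 5, 23, 0, 23] (2 swaps)
After pass 2: [5, 22, 0, 23, 23] (2 swaps)
Total swaps: 4


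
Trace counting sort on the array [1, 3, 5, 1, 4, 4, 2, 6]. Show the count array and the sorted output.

Count array: [0, 2, 1, 1, 2, 1, 1]
(count[i] = number of elements equal to i)
Cumulative count: [0, 2, 3, 4, 6, 7, 8]
Sorted: [1, 1, 2, 3, 4, 4, 5, 6]


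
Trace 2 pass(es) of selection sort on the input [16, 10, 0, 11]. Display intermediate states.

Pass 1: Select minimum 0 at index 2, swap -> [0, 10, 16, 11]
Pass 2: Select minimum 10 at index 1, swap -> [0, 10, 16, 11]


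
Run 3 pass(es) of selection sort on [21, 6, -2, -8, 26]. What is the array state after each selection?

Pass 1: Select minimum -8 at index 3, swap -> [-8, 6, -2, 21, 26]
Pass 2: Select minimum -2 at index 2, swap -> [-8, -2, 6, 21, 26]
Pass 3: Select minimum 6 at index 2, swap -> [-8, -2, 6, 21, 26]


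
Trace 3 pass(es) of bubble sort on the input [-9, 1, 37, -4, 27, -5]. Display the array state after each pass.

After pass 1: [-9, 1, -4, 27, -5, 37] (3 swaps)
After pass 2: [-9, -4, 1, -5, 27, 37] (2 swaps)
After pass 3: [-9, -4, -5, 1, 27, 37] (1 swaps)
Total swaps: 6


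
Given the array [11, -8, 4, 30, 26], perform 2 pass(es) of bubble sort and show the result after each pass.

After pass 1: [-8, 4, 11, 26, 30] (3 swaps)
After pass 2: [-8, 4, 11, 26, 30] (0 swaps)
Total swaps: 3


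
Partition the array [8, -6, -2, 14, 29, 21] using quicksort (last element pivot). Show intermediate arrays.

Partition 1: pivot=21 at index 4 -> [8, -6, -2, 14, 21, 29]
Partition 2: pivot=14 at index 3 -> [8, -6, -2, 14, 21, 29]
Partition 3: pivot=-2 at index 1 -> [-6, -2, 8, 14, 21, 29]


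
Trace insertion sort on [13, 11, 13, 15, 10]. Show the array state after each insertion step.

First element 13 is already 'sorted'
Insert 11: shifted 1 elements -> [11, 13, 13, 15, 10]
Insert 13: shifted 0 elements -> [11, 13, 13, 15, 10]
Insert 15: shifted 0 elements -> [11, 13, 13, 15, 10]
Insert 10: shifted 4 elements -> [10, 11, 13, 13, 15]


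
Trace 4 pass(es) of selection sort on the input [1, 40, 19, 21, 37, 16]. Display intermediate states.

Pass 1: Select minimum 1 at index 0, swap -> [1, 40, 19, 21, 37, 16]
Pass 2: Select minimum 16 at index 5, swap -> [1, 16, 19, 21, 37, 40]
Pass 3: Select minimum 19 at index 2, swap -> [1, 16, 19, 21, 37, 40]
Pass 4: Select minimum 21 at index 3, swap -> [1, 16, 19, 21, 37, 40]


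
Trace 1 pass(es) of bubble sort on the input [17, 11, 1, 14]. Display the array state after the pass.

After pass 1: [11, 1, 14, 17] (3 swaps)
Total swaps: 3


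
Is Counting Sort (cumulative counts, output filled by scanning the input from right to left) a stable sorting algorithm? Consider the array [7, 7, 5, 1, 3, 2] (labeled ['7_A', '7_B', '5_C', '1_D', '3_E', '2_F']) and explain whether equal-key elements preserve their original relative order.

Trace Counting Sort on the labeled array (the key is the number; the letter only tracks identity):
  Counts for values 0..7: [0, 1, 1, 1, 0, 1, 0, 2]
  Cumulative counts: [0, 1, 2, 3, 3, 4, 4, 6]
  Scan right to left: place 2_F at output index 1
  Scan right to left: place 3_E at output index 2
  Scan right to left: place 1_D at output index 0
  Scan right to left: place 5_C at output index 3
  Scan right to left: place 7_B at output index 5
  Scan right to left: place 7_A at output index 4
  Output: [1_D, 2_F, 3_E, 5_C, 7_A, 7_B]
Equal keys:
  value 7: originally 7_A, 7_B; after sorting 7_A, 7_B -> order preserved
All equal keys kept their original relative order. Counting Sort is stable: scanning the input right to left with decreasing cumulative counts places later duplicates at later output positions.
Answer: Stable


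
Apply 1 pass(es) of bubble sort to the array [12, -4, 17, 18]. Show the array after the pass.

After pass 1: [-4, 12, 17, 18] (1 swaps)
Total swaps: 1


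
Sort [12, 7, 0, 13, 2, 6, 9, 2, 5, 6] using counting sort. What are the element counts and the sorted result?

Count array: [1, 0, 2, 0, 0, 1, 2, 1, 0, 1, 0, 0, 1, 1]
(count[i] = number of elements equal to i)
Cumulative count: [1, 1, 3, 3, 3, 4, 6, 7, 7, 8, 8, 8, 9, 10]
Sorted: [0, 2, 2, 5, 6, 6, 7, 9, 12, 13]


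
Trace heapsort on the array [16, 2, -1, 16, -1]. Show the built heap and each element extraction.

Build heap: [16, 16, -1, 2, -1]
Extract 16: [16, 2, -1, -1, 16]
Extract 16: [2, -1, -1, 16, 16]
Extract 2: [-1, -1, 2, 16, 16]
Extract -1: [-1, -1, 2, 16, 16]


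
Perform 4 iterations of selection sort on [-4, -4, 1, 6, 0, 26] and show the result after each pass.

Pass 1: Select minimum -4 at index 0, swap -> [-4, -4, 1, 6, 0, 26]
Pass 2: Select minimum -4 at index 1, swap -> [-4, -4, 1, 6, 0, 26]
Pass 3: Select minimum 0 at index 4, swap -> [-4, -4, 0, 6, 1, 26]
Pass 4: Select minimum 1 at index 4, swap -> [-4, -4, 0, 1, 6, 26]


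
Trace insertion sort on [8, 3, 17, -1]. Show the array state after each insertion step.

First element 8 is already 'sorted'
Insert 3: shifted 1 elements -> [3, 8, 17, -1]
Insert 17: shifted 0 elements -> [3, 8, 17, -1]
Insert -1: shifted 3 elements -> [-1, 3, 8, 17]


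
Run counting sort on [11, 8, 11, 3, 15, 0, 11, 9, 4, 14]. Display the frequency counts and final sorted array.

Count array: [1, 0, 0, 1, 1, 0, 0, 0, 1, 1, 0, 3, 0, 0, 1, 1]
(count[i] = number of elements equal to i)
Cumulative count: [1, 1, 1, 2, 3, 3, 3, 3, 4, 5, 5, 8, 8, 8, 9, 10]
Sorted: [0, 3, 4, 8, 9, 11, 11, 11, 14, 15]


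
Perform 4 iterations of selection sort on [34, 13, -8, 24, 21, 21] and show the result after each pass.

Pass 1: Select minimum -8 at index 2, swap -> [-8, 13, 34, 24, 21, 21]
Pass 2: Select minimum 13 at index 1, swap -> [-8, 13, 34, 24, 21, 21]
Pass 3: Select minimum 21 at index 4, swap -> [-8, 13, 21, 24, 34, 21]
Pass 4: Select minimum 21 at index 5, swap -> [-8, 13, 21, 21, 34, 24]


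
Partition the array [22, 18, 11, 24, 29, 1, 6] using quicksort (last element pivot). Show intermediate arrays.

Partition 1: pivot=6 at index 1 -> [1, 6, 11, 24, 29, 22, 18]
Partition 2: pivot=18 at index 3 -> [1, 6, 11, 18, 29, 22, 24]
Partition 3: pivot=24 at index 5 -> [1, 6, 11, 18, 22, 24, 29]


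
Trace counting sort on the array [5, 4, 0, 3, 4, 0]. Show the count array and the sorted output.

Count array: [2, 0, 0, 1, 2, 1]
(count[i] = number of elements equal to i)
Cumulative count: [2, 2, 2, 3, 5, 6]
Sorted: [0, 0, 3, 4, 4, 5]


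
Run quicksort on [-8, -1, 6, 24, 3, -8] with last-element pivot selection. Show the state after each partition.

Partition 1: pivot=-8 at index 1 -> [-8, -8, 6, 24, 3, -1]
Partition 2: pivot=-1 at index 2 -> [-8, -8, -1, 24, 3, 6]
Partition 3: pivot=6 at index 4 -> [-8, -8, -1, 3, 6, 24]


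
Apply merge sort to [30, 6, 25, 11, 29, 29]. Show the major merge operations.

Divide and conquer:
  Merge [6] + [25] -> [6, 25]
  Merge [30] + [6, 25] -> [6, 25, 30]
  Merge [29] + [29] -> [29, 29]
  Merge [11] + [29, 29] -> [11, 29, 29]
  Merge [6, 25, 30] + [11, 29, 29] -> [6, 11, 25, 29, 29, 30]


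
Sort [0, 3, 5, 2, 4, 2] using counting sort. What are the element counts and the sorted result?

Count array: [1, 0, 2, 1, 1, 1]
(count[i] = number of elements equal to i)
Cumulative count: [1, 1, 3, 4, 5, 6]
Sorted: [0, 2, 2, 3, 4, 5]


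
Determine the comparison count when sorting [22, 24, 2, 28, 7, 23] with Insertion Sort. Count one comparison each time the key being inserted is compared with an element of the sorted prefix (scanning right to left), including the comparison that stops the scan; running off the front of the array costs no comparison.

Insert 24: 22 <= 24 (stop) = 1 comparison(s) -> [22, 24, 2, 28, 7, 23]
Insert 2: 24 > 2 (shift), 22 > 2 (shift), reached front = 2 comparison(s) -> [2, 22, 24, 28, 7, 23]
Insert 28: 24 <= 28 (stop) = 1 comparison(s) -> [2, 22, 24, 28, 7, 23]
Insert 7: 28 > 7 (shift), 24 > 7 (shift), 22 > 7 (shift), 2 <= 7 (stop) = 4 comparison(s) -> [2, 7, 22, 24, 28, 23]
Insert 23: 28 > 23 (shift), 24 > 23 (shift), 22 <= 23 (stop) = 3 comparison(s) -> [2, 7, 22, 23, 24, 28]
Total comparisons: 1 + 2 + 1 + 4 + 3 = 11


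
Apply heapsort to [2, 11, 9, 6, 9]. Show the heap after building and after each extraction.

Build heap: [11, 9, 9, 6, 2]
Extract 11: [9, 6, 9, 2, 11]
Extract 9: [9, 6, 2, 9, 11]
Extract 9: [6, 2, 9, 9, 11]
Extract 6: [2, 6, 9, 9, 11]


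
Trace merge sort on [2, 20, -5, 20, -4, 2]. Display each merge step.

Divide and conquer:
  Merge [20] + [-5] -> [-5, 20]
  Merge [2] + [-5, 20] -> [-5, 2, 20]
  Merge [-4] + [2] -> [-4, 2]
  Merge [20] + [-4, 2] -> [-4, 2, 20]
  Merge [-5, 2, 20] + [-4, 2, 20] -> [-5, -4, 2, 2, 20, 20]


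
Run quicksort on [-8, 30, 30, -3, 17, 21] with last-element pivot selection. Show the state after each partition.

Partition 1: pivot=21 at index 3 -> [-8, -3, 17, 21, 30, 30]
Partition 2: pivot=17 at index 2 -> [-8, -3, 17, 21, 30, 30]
Partition 3: pivot=-3 at index 1 -> [-8, -3, 17, 21, 30, 30]
Partition 4: pivot=30 at index 5 -> [-8, -3, 17, 21, 30, 30]


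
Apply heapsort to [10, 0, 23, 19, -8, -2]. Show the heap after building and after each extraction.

Build heap: [23, 19, 10, 0, -8, -2]
Extract 23: [19, 0, 10, -2, -8, 23]
Extract 19: [10, 0, -8, -2, 19, 23]
Extract 10: [0, -2, -8, 10, 19, 23]
Extract 0: [-2, -8, 0, 10, 19, 23]
Extract -2: [-8, -2, 0, 10, 19, 23]


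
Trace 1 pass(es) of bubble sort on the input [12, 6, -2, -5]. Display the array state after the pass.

After pass 1: [6, -2, -5, 12] (3 swaps)
Total swaps: 3


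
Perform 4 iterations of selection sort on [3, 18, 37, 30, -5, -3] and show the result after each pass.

Pass 1: Select minimum -5 at index 4, swap -> [-5, 18, 37, 30, 3, -3]
Pass 2: Select minimum -3 at index 5, swap -> [-5, -3, 37, 30, 3, 18]
Pass 3: Select minimum 3 at index 4, swap -> [-5, -3, 3, 30, 37, 18]
Pass 4: Select minimum 18 at index 5, swap -> [-5, -3, 3, 18, 37, 30]


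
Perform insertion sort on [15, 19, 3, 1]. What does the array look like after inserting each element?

First element 15 is already 'sorted'
Insert 19: shifted 0 elements -> [15, 19, 3, 1]
Insert 3: shifted 2 elements -> [3, 15, 19, 1]
Insert 1: shifted 3 elements -> [1, 3, 15, 19]


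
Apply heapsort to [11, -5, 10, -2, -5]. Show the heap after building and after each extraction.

Build heap: [11, -2, 10, -5, -5]
Extract 11: [10, -2, -5, -5, 11]
Extract 10: [-2, -5, -5, 10, 11]
Extract -2: [-5, -5, -2, 10, 11]
Extract -5: [-5, -5, -2, 10, 11]


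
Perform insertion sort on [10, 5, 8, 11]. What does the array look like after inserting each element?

First element 10 is already 'sorted'
Insert 5: shifted 1 elements -> [5, 10, 8, 11]
Insert 8: shifted 1 elements -> [5, 8, 10, 11]
Insert 11: shifted 0 elements -> [5, 8, 10, 11]


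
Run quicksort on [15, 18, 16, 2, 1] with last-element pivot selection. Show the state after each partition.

Partition 1: pivot=1 at index 0 -> [1, 18, 16, 2, 15]
Partition 2: pivot=15 at index 2 -> [1, 2, 15, 18, 16]
Partition 3: pivot=16 at index 3 -> [1, 2, 15, 16, 18]


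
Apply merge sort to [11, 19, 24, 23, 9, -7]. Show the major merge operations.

Divide and conquer:
  Merge [19] + [24] -> [19, 24]
  Merge [11] + [19, 24] -> [11, 19, 24]
  Merge [9] + [-7] -> [-7, 9]
  Merge [23] + [-7, 9] -> [-7, 9, 23]
  Merge [11, 19, 24] + [-7, 9, 23] -> [-7, 9, 11, 19, 23, 24]


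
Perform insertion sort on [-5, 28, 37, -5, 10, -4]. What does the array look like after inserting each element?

First element -5 is already 'sorted'
Insert 28: shifted 0 elements -> [-5, 28, 37, -5, 10, -4]
Insert 37: shifted 0 elements -> [-5, 28, 37, -5, 10, -4]
Insert -5: shifted 2 elements -> [-5, -5, 28, 37, 10, -4]
Insert 10: shifted 2 elements -> [-5, -5, 10, 28, 37, -4]
Insert -4: shifted 3 elements -> [-5, -5, -4, 10, 28, 37]


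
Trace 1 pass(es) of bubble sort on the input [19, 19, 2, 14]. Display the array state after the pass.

After pass 1: [19, 2, 14, 19] (2 swaps)
Total swaps: 2


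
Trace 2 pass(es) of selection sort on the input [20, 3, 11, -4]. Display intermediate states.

Pass 1: Select minimum -4 at index 3, swap -> [-4, 3, 11, 20]
Pass 2: Select minimum 3 at index 1, swap -> [-4, 3, 11, 20]


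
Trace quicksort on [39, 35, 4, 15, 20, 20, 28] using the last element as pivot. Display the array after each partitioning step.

Partition 1: pivot=28 at index 4 -> [4, 15, 20, 20, 28, 35, 39]
Partition 2: pivot=20 at index 3 -> [4, 15, 20, 20, 28, 35, 39]
Partition 3: pivot=20 at index 2 -> [4, 15, 20, 20, 28, 35, 39]
Partition 4: pivot=15 at index 1 -> [4, 15, 20, 20, 28, 35, 39]
Partition 5: pivot=39 at index 6 -> [4, 15, 20, 20, 28, 35, 39]


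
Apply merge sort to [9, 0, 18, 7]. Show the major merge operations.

Divide and conquer:
  Merge [9] + [0] -> [0, 9]
  Merge [18] + [7] -> [7, 18]
  Merge [0, 9] + [7, 18] -> [0, 7, 9, 18]


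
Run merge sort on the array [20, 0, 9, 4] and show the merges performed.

Divide and conquer:
  Merge [20] + [0] -> [0, 20]
  Merge [9] + [4] -> [4, 9]
  Merge [0, 20] + [4, 9] -> [0, 4, 9, 20]


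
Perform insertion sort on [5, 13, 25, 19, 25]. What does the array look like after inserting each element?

First element 5 is already 'sorted'
Insert 13: shifted 0 elements -> [5, 13, 25, 19, 25]
Insert 25: shifted 0 elements -> [5, 13, 25, 19, 25]
Insert 19: shifted 1 elements -> [5, 13, 19, 25, 25]
Insert 25: shifted 0 elements -> [5, 13, 19, 25, 25]


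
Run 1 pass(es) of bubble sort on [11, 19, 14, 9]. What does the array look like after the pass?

After pass 1: [11, 14, 9, 19] (2 swaps)
Total swaps: 2


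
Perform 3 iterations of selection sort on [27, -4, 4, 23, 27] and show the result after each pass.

Pass 1: Select minimum -4 at index 1, swap -> [-4, 27, 4, 23, 27]
Pass 2: Select minimum 4 at index 2, swap -> [-4, 4, 27, 23, 27]
Pass 3: Select minimum 23 at index 3, swap -> [-4, 4, 23, 27, 27]


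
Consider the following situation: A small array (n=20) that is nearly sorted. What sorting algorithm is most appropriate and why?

Best choice: Insertion sort
Reason: Insertion sort is O(n) for nearly sorted arrays and has low overhead


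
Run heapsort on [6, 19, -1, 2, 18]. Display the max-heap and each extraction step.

Build heap: [19, 18, -1, 2, 6]
Extract 19: [18, 6, -1, 2, 19]
Extract 18: [6, 2, -1, 18, 19]
Extract 6: [2, -1, 6, 18, 19]
Extract 2: [-1, 2, 6, 18, 19]


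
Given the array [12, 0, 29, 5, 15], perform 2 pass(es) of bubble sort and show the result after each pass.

After pass 1: [0, 12, 5, 15, 29] (3 swaps)
After pass 2: [0, 5, 12, 15, 29] (1 swaps)
Total swaps: 4


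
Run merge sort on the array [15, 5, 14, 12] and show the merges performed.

Divide and conquer:
  Merge [15] + [5] -> [5, 15]
  Merge [14] + [12] -> [12, 14]
  Merge [5, 15] + [12, 14] -> [5, 12, 14, 15]


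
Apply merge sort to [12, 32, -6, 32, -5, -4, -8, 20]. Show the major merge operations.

Divide and conquer:
  Merge [12] + [32] -> [12, 32]
  Merge [-6] + [32] -> [-6, 32]
  Merge [12, 32] + [-6, 32] -> [-6, 12, 32, 32]
  Merge [-5] + [-4] -> [-5, -4]
  Merge [-8] + [20] -> [-8, 20]
  Merge [-5, -4] + [-8, 20] -> [-8, -5, -4, 20]
  Merge [-6, 12, 32, 32] + [-8, -5, -4, 20] -> [-8, -6, -5, -4, 12, 20, 32, 32]


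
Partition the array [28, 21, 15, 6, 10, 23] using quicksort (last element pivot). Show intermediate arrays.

Partition 1: pivot=23 at index 4 -> [21, 15, 6, 10, 23, 28]
Partition 2: pivot=10 at index 1 -> [6, 10, 21, 15, 23, 28]
Partition 3: pivot=15 at index 2 -> [6, 10, 15, 21, 23, 28]


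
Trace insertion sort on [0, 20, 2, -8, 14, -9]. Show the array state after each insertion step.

First element 0 is already 'sorted'
Insert 20: shifted 0 elements -> [0, 20, 2, -8, 14, -9]
Insert 2: shifted 1 elements -> [0, 2, 20, -8, 14, -9]
Insert -8: shifted 3 elements -> [-8, 0, 2, 20, 14, -9]
Insert 14: shifted 1 elements -> [-8, 0, 2, 14, 20, -9]
Insert -9: shifted 5 elements -> [-9, -8, 0, 2, 14, 20]


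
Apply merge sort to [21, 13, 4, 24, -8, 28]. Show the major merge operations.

Divide and conquer:
  Merge [13] + [4] -> [4, 13]
  Merge [21] + [4, 13] -> [4, 13, 21]
  Merge [-8] + [28] -> [-8, 28]
  Merge [24] + [-8, 28] -> [-8, 24, 28]
  Merge [4, 13, 21] + [-8, 24, 28] -> [-8, 4, 13, 21, 24, 28]


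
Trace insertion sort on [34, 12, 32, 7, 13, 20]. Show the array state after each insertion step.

First element 34 is already 'sorted'
Insert 12: shifted 1 elements -> [12, 34, 32, 7, 13, 20]
Insert 32: shifted 1 elements -> [12, 32, 34, 7, 13, 20]
Insert 7: shifted 3 elements -> [7, 12, 32, 34, 13, 20]
Insert 13: shifted 2 elements -> [7, 12, 13, 32, 34, 20]
Insert 20: shifted 2 elements -> [7, 12, 13, 20, 32, 34]


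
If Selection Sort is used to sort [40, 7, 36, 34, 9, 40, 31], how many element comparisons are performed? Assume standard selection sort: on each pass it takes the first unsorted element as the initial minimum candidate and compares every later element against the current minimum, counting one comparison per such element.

Pass 1: scan indices 1..6 for the minimum = 6 comparison(s); min is 7, place at index 0 -> [7, 40, 36, 34, 9, 40, 31]
Pass 2: scan indices 2..6 for the minimum = 5 comparison(s); min is 9, place at index 1 -> [7, 9, 36, 34, 40, 40, 31]
Pass 3: scan indices 3..6 for the minimum = 4 comparison(s); min is 31, place at index 2 -> [7, 9, 31, 34, 40, 40, 36]
Pass 4: scan indices 4..6 for the minimum = 3 comparison(s); min is 34, place at index 3 -> [7, 9, 31, 34, 40, 40, 36]
Pass 5: scan indices 5..6 for the minimum = 2 comparison(s); min is 36, place at index 4 -> [7, 9, 31, 34, 36, 40, 40]
Pass 6: scan indices 6..6 for the minimum = 1 comparison(s); min is 40, place at index 5 -> [7, 9, 31, 34, 36, 40, 40]
Selection sort always scans the whole unsorted suffix, so the count is (n-1) + (n-2) + ... + 1 = n(n-1)/2 = 7*6/2 = 21 regardless of the input order.
Total comparisons: 6 + 5 + 4 + 3 + 2 + 1 = 21


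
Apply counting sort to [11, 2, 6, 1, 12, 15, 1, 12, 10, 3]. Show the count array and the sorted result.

Count array: [0, 2, 1, 1, 0, 0, 1, 0, 0, 0, 1, 1, 2, 0, 0, 1]
(count[i] = number of elements equal to i)
Cumulative count: [0, 2, 3, 4, 4, 4, 5, 5, 5, 5, 6, 7, 9, 9, 9, 10]
Sorted: [1, 1, 2, 3, 6, 10, 11, 12, 12, 15]


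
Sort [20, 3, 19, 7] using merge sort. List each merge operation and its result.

Divide and conquer:
  Merge [20] + [3] -> [3, 20]
  Merge [19] + [7] -> [7, 19]
  Merge [3, 20] + [7, 19] -> [3, 7, 19, 20]


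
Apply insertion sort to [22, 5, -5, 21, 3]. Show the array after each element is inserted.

First element 22 is already 'sorted'
Insert 5: shifted 1 elements -> [5, 22, -5, 21, 3]
Insert -5: shifted 2 elements -> [-5, 5, 22, 21, 3]
Insert 21: shifted 1 elements -> [-5, 5, 21, 22, 3]
Insert 3: shifted 3 elements -> [-5, 3, 5, 21, 22]


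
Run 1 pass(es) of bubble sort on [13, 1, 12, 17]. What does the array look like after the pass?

After pass 1: [1, 12, 13, 17] (2 swaps)
Total swaps: 2


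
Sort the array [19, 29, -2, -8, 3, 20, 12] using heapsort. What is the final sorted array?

Build heap: [29, 19, 20, -8, 3, -2, 12]
Extract 29: [20, 19, 12, -8, 3, -2, 29]
Extract 20: [19, 3, 12, -8, -2, 20, 29]
Extract 19: [12, 3, -2, -8, 19, 20, 29]
Extract 12: [3, -8, -2, 12, 19, 20, 29]
Extract 3: [-2, -8, 3, 12, 19, 20, 29]
Extract -2: [-8, -2, 3, 12, 19, 20, 29]


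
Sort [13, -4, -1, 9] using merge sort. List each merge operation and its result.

Divide and conquer:
  Merge [13] + [-4] -> [-4, 13]
  Merge [-1] + [9] -> [-1, 9]
  Merge [-4, 13] + [-1, 9] -> [-4, -1, 9, 13]


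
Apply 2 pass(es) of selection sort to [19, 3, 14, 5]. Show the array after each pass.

Pass 1: Select minimum 3 at index 1, swap -> [3, 19, 14, 5]
Pass 2: Select minimum 5 at index 3, swap -> [3, 5, 14, 19]


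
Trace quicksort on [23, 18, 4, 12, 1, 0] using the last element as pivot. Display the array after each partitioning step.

Partition 1: pivot=0 at index 0 -> [0, 18, 4, 12, 1, 23]
Partition 2: pivot=23 at index 5 -> [0, 18, 4, 12, 1, 23]
Partition 3: pivot=1 at index 1 -> [0, 1, 4, 12, 18, 23]
Partition 4: pivot=18 at index 4 -> [0, 1, 4, 12, 18, 23]
Partition 5: pivot=12 at index 3 -> [0, 1, 4, 12, 18, 23]


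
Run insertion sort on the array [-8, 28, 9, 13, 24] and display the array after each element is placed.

First element -8 is already 'sorted'
Insert 28: shifted 0 elements -> [-8, 28, 9, 13, 24]
Insert 9: shifted 1 elements -> [-8, 9, 28, 13, 24]
Insert 13: shifted 1 elements -> [-8, 9, 13, 28, 24]
Insert 24: shifted 1 elements -> [-8, 9, 13, 24, 28]


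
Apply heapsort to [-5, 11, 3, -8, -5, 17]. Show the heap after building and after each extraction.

Build heap: [17, 11, 3, -8, -5, -5]
Extract 17: [11, -5, 3, -8, -5, 17]
Extract 11: [3, -5, -5, -8, 11, 17]
Extract 3: [-5, -8, -5, 3, 11, 17]
Extract -5: [-5, -8, -5, 3, 11, 17]
Extract -5: [-8, -5, -5, 3, 11, 17]


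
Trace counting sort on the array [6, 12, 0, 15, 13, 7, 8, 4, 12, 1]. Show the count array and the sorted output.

Count array: [1, 1, 0, 0, 1, 0, 1, 1, 1, 0, 0, 0, 2, 1, 0, 1]
(count[i] = number of elements equal to i)
Cumulative count: [1, 2, 2, 2, 3, 3, 4, 5, 6, 6, 6, 6, 8, 9, 9, 10]
Sorted: [0, 1, 4, 6, 7, 8, 12, 12, 13, 15]


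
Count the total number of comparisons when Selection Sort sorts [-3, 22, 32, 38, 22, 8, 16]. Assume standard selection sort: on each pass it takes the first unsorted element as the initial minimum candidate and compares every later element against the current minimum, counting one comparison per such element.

Pass 1: scan indices 1..6 for the minimum = 6 comparison(s); min is -3, place at index 0 -> [-3, 22, 32, 38, 22, 8, 16]
Pass 2: scan indices 2..6 for the minimum = 5 comparison(s); min is 8, place at index 1 -> [-3, 8, 32, 38, 22, 22, 16]
Pass 3: scan indices 3..6 for the minimum = 4 comparison(s); min is 16, place at index 2 -> [-3, 8, 16, 38, 22, 22, 32]
Pass 4: scan indices 4..6 for the minimum = 3 comparison(s); min is 22, place at index 3 -> [-3, 8, 16, 22, 38, 22, 32]
Pass 5: scan indices 5..6 for the minimum = 2 comparison(s); min is 22, place at index 4 -> [-3, 8, 16, 22, 22, 38, 32]
Pass 6: scan indices 6..6 for the minimum = 1 comparison(s); min is 32, place at index 5 -> [-3, 8, 16, 22, 22, 32, 38]
Selection sort always scans the whole unsorted suffix, so the count is (n-1) + (n-2) + ... + 1 = n(n-1)/2 = 7*6/2 = 21 regardless of the input order.
Total comparisons: 6 + 5 + 4 + 3 + 2 + 1 = 21


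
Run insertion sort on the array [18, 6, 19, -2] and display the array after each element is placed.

First element 18 is already 'sorted'
Insert 6: shifted 1 elements -> [6, 18, 19, -2]
Insert 19: shifted 0 elements -> [6, 18, 19, -2]
Insert -2: shifted 3 elements -> [-2, 6, 18, 19]


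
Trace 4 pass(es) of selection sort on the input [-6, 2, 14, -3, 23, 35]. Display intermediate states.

Pass 1: Select minimum -6 at index 0, swap -> [-6, 2, 14, -3, 23, 35]
Pass 2: Select minimum -3 at index 3, swap -> [-6, -3, 14, 2, 23, 35]
Pass 3: Select minimum 2 at index 3, swap -> [-6, -3, 2, 14, 23, 35]
Pass 4: Select minimum 14 at index 3, swap -> [-6, -3, 2, 14, 23, 35]


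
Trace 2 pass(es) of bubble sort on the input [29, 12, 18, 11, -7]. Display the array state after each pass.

After pass 1: [12, 18, 11, -7, 29] (4 swaps)
After pass 2: [12, 11, -7, 18, 29] (2 swaps)
Total swaps: 6


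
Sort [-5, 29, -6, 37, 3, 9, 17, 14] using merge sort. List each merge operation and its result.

Divide and conquer:
  Merge [-5] + [29] -> [-5, 29]
  Merge [-6] + [37] -> [-6, 37]
  Merge [-5, 29] + [-6, 37] -> [-6, -5, 29, 37]
  Merge [3] + [9] -> [3, 9]
  Merge [17] + [14] -> [14, 17]
  Merge [3, 9] + [14, 17] -> [3, 9, 14, 17]
  Merge [-6, -5, 29, 37] + [3, 9, 14, 17] -> [-6, -5, 3, 9, 14, 17, 29, 37]


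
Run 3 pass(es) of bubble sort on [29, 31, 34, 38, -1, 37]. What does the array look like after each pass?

After pass 1: [29, 31, 34, -1, 37, 38] (2 swaps)
After pass 2: [29, 31, -1, 34, 37, 38] (1 swaps)
After pass 3: [29, -1, 31, 34, 37, 38] (1 swaps)
Total swaps: 4


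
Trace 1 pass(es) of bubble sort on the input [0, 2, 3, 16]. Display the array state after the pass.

After pass 1: [0, 2, 3, 16] (0 swaps)
Total swaps: 0


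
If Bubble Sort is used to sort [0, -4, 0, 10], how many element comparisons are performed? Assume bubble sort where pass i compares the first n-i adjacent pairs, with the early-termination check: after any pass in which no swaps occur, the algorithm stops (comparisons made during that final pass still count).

Pass 1: compare adjacent pairs (0,1)..(2,3) = 3 comparison(s), 1 swap(s) -> [-4, 0, 0, 10]
Pass 2: compare adjacent pairs (0,1)..(1,2) = 2 comparison(s), 0 swap(s) -> [-4, 0, 0, 10]
No swaps in this pass, so bubble sort stops here.
Total comparisons: 3 + 2 = 5


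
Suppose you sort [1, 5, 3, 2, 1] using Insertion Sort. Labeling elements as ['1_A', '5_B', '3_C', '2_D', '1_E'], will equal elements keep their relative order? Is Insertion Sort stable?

Trace Insertion Sort on the labeled array (the key is the number; the letter only tracks identity):
  Insert 5_B at index 1: [1_A, 5_B, 3_C, 2_D, 1_E]
  Insert 3_C at index 1: [1_A, 3_C, 5_B, 2_D, 1_E]
  Insert 2_D at index 1: [1_A, 2_D, 3_C, 5_B, 1_E]
  Insert 1_E at index 1: [1_A, 1_E, 2_D, 3_C, 5_B]
Final order: [1_A, 1_E, 2_D, 3_C, 5_B]
Equal keys:
  value 1: originally 1_A, 1_E; after sorting 1_A, 1_E -> order preserved
All equal keys kept their original relative order. Insertion Sort is stable: elements are shifted only while they are strictly greater than the key, so a key is inserted after any equal elements already placed.
Answer: Stable


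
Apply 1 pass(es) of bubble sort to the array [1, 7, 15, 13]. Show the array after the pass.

After pass 1: [1, 7, 13, 15] (1 swaps)
Total swaps: 1


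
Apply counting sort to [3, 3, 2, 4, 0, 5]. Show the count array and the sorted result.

Count array: [1, 0, 1, 2, 1, 1]
(count[i] = number of elements equal to i)
Cumulative count: [1, 1, 2, 4, 5, 6]
Sorted: [0, 2, 3, 3, 4, 5]


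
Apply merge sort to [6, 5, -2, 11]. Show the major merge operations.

Divide and conquer:
  Merge [6] + [5] -> [5, 6]
  Merge [-2] + [11] -> [-2, 11]
  Merge [5, 6] + [-2, 11] -> [-2, 5, 6, 11]


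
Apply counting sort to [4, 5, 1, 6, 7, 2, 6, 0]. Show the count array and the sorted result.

Count array: [1, 1, 1, 0, 1, 1, 2, 1]
(count[i] = number of elements equal to i)
Cumulative count: [1, 2, 3, 3, 4, 5, 7, 8]
Sorted: [0, 1, 2, 4, 5, 6, 6, 7]


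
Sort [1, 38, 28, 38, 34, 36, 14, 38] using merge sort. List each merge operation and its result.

Divide and conquer:
  Merge [1] + [38] -> [1, 38]
  Merge [28] + [38] -> [28, 38]
  Merge [1, 38] + [28, 38] -> [1, 28, 38, 38]
  Merge [34] + [36] -> [34, 36]
  Merge [14] + [38] -> [14, 38]
  Merge [34, 36] + [14, 38] -> [14, 34, 36, 38]
  Merge [1, 28, 38, 38] + [14, 34, 36, 38] -> [1, 14, 28, 34, 36, 38, 38, 38]


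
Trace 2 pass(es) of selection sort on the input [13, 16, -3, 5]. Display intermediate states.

Pass 1: Select minimum -3 at index 2, swap -> [-3, 16, 13, 5]
Pass 2: Select minimum 5 at index 3, swap -> [-3, 5, 13, 16]


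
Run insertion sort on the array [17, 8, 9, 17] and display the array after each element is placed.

First element 17 is already 'sorted'
Insert 8: shifted 1 elements -> [8, 17, 9, 17]
Insert 9: shifted 1 elements -> [8, 9, 17, 17]
Insert 17: shifted 0 elements -> [8, 9, 17, 17]


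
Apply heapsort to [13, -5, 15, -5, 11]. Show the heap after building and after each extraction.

Build heap: [15, 11, 13, -5, -5]
Extract 15: [13, 11, -5, -5, 15]
Extract 13: [11, -5, -5, 13, 15]
Extract 11: [-5, -5, 11, 13, 15]
Extract -5: [-5, -5, 11, 13, 15]


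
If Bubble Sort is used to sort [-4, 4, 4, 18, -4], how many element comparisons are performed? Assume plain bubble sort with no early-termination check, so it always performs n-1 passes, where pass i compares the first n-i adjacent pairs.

Pass 1: compare adjacent pairs (0,1)..(3,4) = 4 comparison(s), 1 swap(s) -> [-4, 4, 4, -4, 18]
Pass 2: compare adjacent pairs (0,1)..(2,3) = 3 comparison(s), 1 swap(s) -> [-4, 4, -4, 4, 18]
Pass 3: compare adjacent pairs (0,1)..(1,2) = 2 comparison(s), 1 swap(s) -> [-4, -4, 4, 4, 18]
Pass 4: compare adjacent pairs (0,1)..(0,1) = 1 comparison(s), 0 swap(s) -> [-4, -4, 4, 4, 18]
Total comparisons: 4 + 3 + 2 + 1 = 10


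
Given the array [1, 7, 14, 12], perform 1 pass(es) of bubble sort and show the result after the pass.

After pass 1: [1, 7, 12, 14] (1 swaps)
Total swaps: 1


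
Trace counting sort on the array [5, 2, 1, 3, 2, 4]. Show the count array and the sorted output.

Count array: [0, 1, 2, 1, 1, 1]
(count[i] = number of elements equal to i)
Cumulative count: [0, 1, 3, 4, 5, 6]
Sorted: [1, 2, 2, 3, 4, 5]


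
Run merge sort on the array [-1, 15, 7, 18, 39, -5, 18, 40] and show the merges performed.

Divide and conquer:
  Merge [-1] + [15] -> [-1, 15]
  Merge [7] + [18] -> [7, 18]
  Merge [-1, 15] + [7, 18] -> [-1, 7, 15, 18]
  Merge [39] + [-5] -> [-5, 39]
  Merge [18] + [40] -> [18, 40]
  Merge [-5, 39] + [18, 40] -> [-5, 18, 39, 40]
  Merge [-1, 7, 15, 18] + [-5, 18, 39, 40] -> [-5, -1, 7, 15, 18, 18, 39, 40]


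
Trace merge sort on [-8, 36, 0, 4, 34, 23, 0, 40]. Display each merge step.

Divide and conquer:
  Merge [-8] + [36] -> [-8, 36]
  Merge [0] + [4] -> [0, 4]
  Merge [-8, 36] + [0, 4] -> [-8, 0, 4, 36]
  Merge [34] + [23] -> [23, 34]
  Merge [0] + [40] -> [0, 40]
  Merge [23, 34] + [0, 40] -> [0, 23, 34, 40]
  Merge [-8, 0, 4, 36] + [0, 23, 34, 40] -> [-8, 0, 0, 4, 23, 34, 36, 40]


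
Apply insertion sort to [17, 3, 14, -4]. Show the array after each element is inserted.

First element 17 is already 'sorted'
Insert 3: shifted 1 elements -> [3, 17, 14, -4]
Insert 14: shifted 1 elements -> [3, 14, 17, -4]
Insert -4: shifted 3 elements -> [-4, 3, 14, 17]


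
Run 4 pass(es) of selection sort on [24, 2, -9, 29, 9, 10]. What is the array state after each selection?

Pass 1: Select minimum -9 at index 2, swap -> [-9, 2, 24, 29, 9, 10]
Pass 2: Select minimum 2 at index 1, swap -> [-9, 2, 24, 29, 9, 10]
Pass 3: Select minimum 9 at index 4, swap -> [-9, 2, 9, 29, 24, 10]
Pass 4: Select minimum 10 at index 5, swap -> [-9, 2, 9, 10, 24, 29]


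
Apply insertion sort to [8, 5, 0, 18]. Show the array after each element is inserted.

First element 8 is already 'sorted'
Insert 5: shifted 1 elements -> [5, 8, 0, 18]
Insert 0: shifted 2 elements -> [0, 5, 8, 18]
Insert 18: shifted 0 elements -> [0, 5, 8, 18]


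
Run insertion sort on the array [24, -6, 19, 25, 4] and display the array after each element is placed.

First element 24 is already 'sorted'
Insert -6: shifted 1 elements -> [-6, 24, 19, 25, 4]
Insert 19: shifted 1 elements -> [-6, 19, 24, 25, 4]
Insert 25: shifted 0 elements -> [-6, 19, 24, 25, 4]
Insert 4: shifted 3 elements -> [-6, 4, 19, 24, 25]


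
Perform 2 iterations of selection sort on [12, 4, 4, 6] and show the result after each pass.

Pass 1: Select minimum 4 at index 1, swap -> [4, 12, 4, 6]
Pass 2: Select minimum 4 at index 2, swap -> [4, 4, 12, 6]
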